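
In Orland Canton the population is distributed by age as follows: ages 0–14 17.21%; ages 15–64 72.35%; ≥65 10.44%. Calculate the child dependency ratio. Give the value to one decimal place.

Youth dependency ratio = 17.21 / 72.35 × 100 = 23.8

Youth dependency ratio: 23.8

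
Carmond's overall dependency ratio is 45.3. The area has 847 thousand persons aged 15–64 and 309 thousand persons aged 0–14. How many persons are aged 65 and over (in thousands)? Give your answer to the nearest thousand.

Aged 65 and over: 75

Total dependency ratio = (youth + elderly) / working-age × 100
45.3 = (309 + E) / 847 × 100
⇒ 75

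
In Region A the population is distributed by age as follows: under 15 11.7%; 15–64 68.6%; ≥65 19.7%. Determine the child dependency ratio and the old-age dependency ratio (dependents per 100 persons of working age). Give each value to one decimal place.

Youth dependency ratio = 11.7 / 68.6 × 100 = 17.1
Old-age dependency ratio = 19.7 / 68.6 × 100 = 28.7

Youth dependency ratio: 17.1
Old-age dependency ratio: 28.7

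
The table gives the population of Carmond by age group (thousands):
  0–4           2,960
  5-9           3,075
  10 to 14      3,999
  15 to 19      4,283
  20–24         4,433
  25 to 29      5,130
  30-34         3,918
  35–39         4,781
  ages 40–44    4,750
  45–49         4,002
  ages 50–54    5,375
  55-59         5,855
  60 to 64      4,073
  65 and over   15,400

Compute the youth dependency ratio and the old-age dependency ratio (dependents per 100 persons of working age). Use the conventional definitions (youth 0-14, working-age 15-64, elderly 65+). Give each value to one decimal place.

Youth dependency ratio: 21.5
Old-age dependency ratio: 33.0

0–14: 2,960 + 3,075 + 3,999 = 10,034
15–64: 4,283 + 4,433 + 5,130 + 3,918 + 4,781 + 4,750 + 4,002 + 5,375 + 5,855 + 4,073 = 46,600
65+: 15,400
Youth dependency ratio = 10,034 / 46,600 × 100 = 21.5
Old-age dependency ratio = 15,400 / 46,600 × 100 = 33.0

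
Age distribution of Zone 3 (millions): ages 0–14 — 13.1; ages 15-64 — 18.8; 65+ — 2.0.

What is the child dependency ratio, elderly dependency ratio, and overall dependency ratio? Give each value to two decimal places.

Youth dependency ratio: 69.68
Old-age dependency ratio: 10.64
Total dependency ratio: 80.32

Youth dependency ratio = 13.1 / 18.8 × 100 = 69.68
Old-age dependency ratio = 2.0 / 18.8 × 100 = 10.64
Total dependency ratio = (13.1 + 2.0) / 18.8 × 100 = 15.1 / 18.8 × 100 = 80.32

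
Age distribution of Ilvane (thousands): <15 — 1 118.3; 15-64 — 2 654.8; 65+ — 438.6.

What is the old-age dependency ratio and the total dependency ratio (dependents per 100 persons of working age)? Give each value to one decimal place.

Old-age dependency ratio: 16.5
Total dependency ratio: 58.6

Old-age dependency ratio = 438.6 / 2 654.8 × 100 = 16.5
Total dependency ratio = (1 118.3 + 438.6) / 2 654.8 × 100 = 1 556.9 / 2 654.8 × 100 = 58.6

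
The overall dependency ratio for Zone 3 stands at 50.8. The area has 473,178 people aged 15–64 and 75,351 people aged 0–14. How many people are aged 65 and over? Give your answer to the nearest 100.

Aged 65 and over: 165,000

Total dependency ratio = (youth + elderly) / working-age × 100
50.8 = (75,351 + E) / 473,178 × 100
⇒ 165,000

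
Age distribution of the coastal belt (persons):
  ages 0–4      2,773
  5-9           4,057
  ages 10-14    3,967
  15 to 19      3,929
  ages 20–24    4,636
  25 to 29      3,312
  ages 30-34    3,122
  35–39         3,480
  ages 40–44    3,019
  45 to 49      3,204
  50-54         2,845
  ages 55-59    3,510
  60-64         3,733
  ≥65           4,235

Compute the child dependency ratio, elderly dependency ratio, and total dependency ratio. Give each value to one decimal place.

Youth dependency ratio: 31.0
Old-age dependency ratio: 12.2
Total dependency ratio: 43.2

0–14: 2,773 + 4,057 + 3,967 = 10,797
15–64: 3,929 + 4,636 + 3,312 + 3,122 + 3,480 + 3,019 + 3,204 + 2,845 + 3,510 + 3,733 = 34,790
65+: 4,235
Youth dependency ratio = 10,797 / 34,790 × 100 = 31.0
Old-age dependency ratio = 4,235 / 34,790 × 100 = 12.2
Total dependency ratio = (10,797 + 4,235) / 34,790 × 100 = 15,032 / 34,790 × 100 = 43.2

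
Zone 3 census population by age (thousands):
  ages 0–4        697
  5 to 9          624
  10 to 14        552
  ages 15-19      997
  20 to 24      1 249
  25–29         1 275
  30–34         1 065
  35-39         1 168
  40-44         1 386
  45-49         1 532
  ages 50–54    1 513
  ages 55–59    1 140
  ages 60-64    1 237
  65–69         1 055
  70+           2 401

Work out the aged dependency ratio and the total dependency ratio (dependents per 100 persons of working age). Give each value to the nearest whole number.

Old-age dependency ratio: 28
Total dependency ratio: 42

0–14: 697 + 624 + 552 = 1 873
15–64: 997 + 1 249 + 1 275 + 1 065 + 1 168 + 1 386 + 1 532 + 1 513 + 1 140 + 1 237 = 12 562
65+: 1 055 + 2 401 = 3 456
Old-age dependency ratio = 3 456 / 12 562 × 100 = 28
Total dependency ratio = (1 873 + 3 456) / 12 562 × 100 = 5 329 / 12 562 × 100 = 42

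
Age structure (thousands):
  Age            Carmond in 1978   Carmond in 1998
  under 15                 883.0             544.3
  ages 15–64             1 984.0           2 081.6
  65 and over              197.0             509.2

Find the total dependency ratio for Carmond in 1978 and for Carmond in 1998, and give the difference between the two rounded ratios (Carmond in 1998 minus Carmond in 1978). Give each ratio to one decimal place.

Carmond in 1978: (883.0 + 197.0) / 1 984.0 × 100 = 1 080.0 / 1 984.0 × 100 = 54.4
Carmond in 1998: (544.3 + 509.2) / 2 081.6 × 100 = 1 053.5 / 2 081.6 × 100 = 50.6

Carmond in 1978: 54.4
Carmond in 1998: 50.6
Difference: -3.8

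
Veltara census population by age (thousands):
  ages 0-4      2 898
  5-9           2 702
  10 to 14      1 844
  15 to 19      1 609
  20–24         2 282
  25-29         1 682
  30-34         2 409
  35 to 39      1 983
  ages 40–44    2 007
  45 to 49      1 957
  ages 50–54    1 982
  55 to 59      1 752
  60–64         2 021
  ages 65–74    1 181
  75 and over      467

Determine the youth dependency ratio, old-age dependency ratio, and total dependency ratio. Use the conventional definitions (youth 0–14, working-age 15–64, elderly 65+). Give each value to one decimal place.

0–14: 2 898 + 2 702 + 1 844 = 7 444
15–64: 1 609 + 2 282 + 1 682 + 2 409 + 1 983 + 2 007 + 1 957 + 1 982 + 1 752 + 2 021 = 19 684
65+: 1 181 + 467 = 1 648
Youth dependency ratio = 7 444 / 19 684 × 100 = 37.8
Old-age dependency ratio = 1 648 / 19 684 × 100 = 8.4
Total dependency ratio = (7 444 + 1 648) / 19 684 × 100 = 9 092 / 19 684 × 100 = 46.2

Youth dependency ratio: 37.8
Old-age dependency ratio: 8.4
Total dependency ratio: 46.2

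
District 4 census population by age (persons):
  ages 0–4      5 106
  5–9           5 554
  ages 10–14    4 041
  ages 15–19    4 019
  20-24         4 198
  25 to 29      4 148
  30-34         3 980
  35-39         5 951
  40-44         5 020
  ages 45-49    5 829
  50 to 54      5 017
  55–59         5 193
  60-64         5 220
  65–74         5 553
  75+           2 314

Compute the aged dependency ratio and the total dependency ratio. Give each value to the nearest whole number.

Old-age dependency ratio: 16
Total dependency ratio: 46

0–14: 5 106 + 5 554 + 4 041 = 14 701
15–64: 4 019 + 4 198 + 4 148 + 3 980 + 5 951 + 5 020 + 5 829 + 5 017 + 5 193 + 5 220 = 48 575
65+: 5 553 + 2 314 = 7 867
Old-age dependency ratio = 7 867 / 48 575 × 100 = 16
Total dependency ratio = (14 701 + 7 867) / 48 575 × 100 = 22 568 / 48 575 × 100 = 46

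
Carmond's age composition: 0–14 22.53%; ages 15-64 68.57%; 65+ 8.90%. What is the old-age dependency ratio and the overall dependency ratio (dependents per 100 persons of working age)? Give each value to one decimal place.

Old-age dependency ratio = 8.90 / 68.57 × 100 = 13.0
Total dependency ratio = (22.53 + 8.90) / 68.57 × 100 = 31.43 / 68.57 × 100 = 45.8

Old-age dependency ratio: 13.0
Total dependency ratio: 45.8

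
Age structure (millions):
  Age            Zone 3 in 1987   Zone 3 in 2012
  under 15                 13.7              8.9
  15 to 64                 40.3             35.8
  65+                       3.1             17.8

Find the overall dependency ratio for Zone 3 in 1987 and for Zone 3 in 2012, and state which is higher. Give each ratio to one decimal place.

Zone 3 in 1987: (13.7 + 3.1) / 40.3 × 100 = 16.8 / 40.3 × 100 = 41.7
Zone 3 in 2012: (8.9 + 17.8) / 35.8 × 100 = 26.7 / 35.8 × 100 = 74.6

Zone 3 in 1987: 41.7
Zone 3 in 2012: 74.6
Higher: Zone 3 in 2012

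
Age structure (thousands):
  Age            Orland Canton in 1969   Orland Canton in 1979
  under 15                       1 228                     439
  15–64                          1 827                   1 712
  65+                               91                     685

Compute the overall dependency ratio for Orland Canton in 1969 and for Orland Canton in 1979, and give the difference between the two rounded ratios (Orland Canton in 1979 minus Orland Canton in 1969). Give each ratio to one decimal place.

Orland Canton in 1969: 72.2
Orland Canton in 1979: 65.7
Difference: -6.5

Orland Canton in 1969: (1 228 + 91) / 1 827 × 100 = 1 319 / 1 827 × 100 = 72.2
Orland Canton in 1979: (439 + 685) / 1 712 × 100 = 1 124 / 1 712 × 100 = 65.7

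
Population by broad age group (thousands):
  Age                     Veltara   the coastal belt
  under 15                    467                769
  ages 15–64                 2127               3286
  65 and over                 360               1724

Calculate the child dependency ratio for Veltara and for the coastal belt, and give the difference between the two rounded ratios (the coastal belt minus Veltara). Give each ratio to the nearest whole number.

Veltara: 22
the coastal belt: 23
Difference: +1

Veltara: 467 / 2127 × 100 = 22
the coastal belt: 769 / 3286 × 100 = 23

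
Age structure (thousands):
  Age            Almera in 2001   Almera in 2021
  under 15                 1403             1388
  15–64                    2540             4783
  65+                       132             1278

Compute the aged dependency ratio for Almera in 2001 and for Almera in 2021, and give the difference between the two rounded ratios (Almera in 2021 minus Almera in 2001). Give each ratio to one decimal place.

Almera in 2001: 5.2
Almera in 2021: 26.7
Difference: +21.5

Almera in 2001: 132 / 2540 × 100 = 5.2
Almera in 2021: 1278 / 4783 × 100 = 26.7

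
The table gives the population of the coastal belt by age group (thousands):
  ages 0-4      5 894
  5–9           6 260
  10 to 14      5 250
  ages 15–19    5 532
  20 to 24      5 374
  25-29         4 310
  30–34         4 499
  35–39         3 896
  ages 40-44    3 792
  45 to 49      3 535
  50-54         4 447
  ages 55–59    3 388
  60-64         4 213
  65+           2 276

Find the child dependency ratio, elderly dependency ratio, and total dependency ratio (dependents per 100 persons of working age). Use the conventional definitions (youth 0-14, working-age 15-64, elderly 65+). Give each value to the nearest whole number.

0–14: 5 894 + 6 260 + 5 250 = 17 404
15–64: 5 532 + 5 374 + 4 310 + 4 499 + 3 896 + 3 792 + 3 535 + 4 447 + 3 388 + 4 213 = 42 986
65+: 2 276
Youth dependency ratio = 17 404 / 42 986 × 100 = 40
Old-age dependency ratio = 2 276 / 42 986 × 100 = 5
Total dependency ratio = (17 404 + 2 276) / 42 986 × 100 = 19 680 / 42 986 × 100 = 46

Youth dependency ratio: 40
Old-age dependency ratio: 5
Total dependency ratio: 46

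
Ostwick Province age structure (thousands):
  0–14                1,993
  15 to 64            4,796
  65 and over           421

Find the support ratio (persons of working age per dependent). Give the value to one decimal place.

Support ratio = 4,796 / (1,993 + 421) = 4,796 / 2,414 = 2.0

Support ratio: 2.0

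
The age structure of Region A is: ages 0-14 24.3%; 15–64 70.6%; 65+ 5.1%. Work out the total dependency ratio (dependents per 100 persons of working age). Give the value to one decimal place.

Total dependency ratio = (24.3 + 5.1) / 70.6 × 100 = 29.4 / 70.6 × 100 = 41.6

Total dependency ratio: 41.6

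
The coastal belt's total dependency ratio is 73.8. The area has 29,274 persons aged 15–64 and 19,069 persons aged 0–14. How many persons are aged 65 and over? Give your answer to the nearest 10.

Total dependency ratio = (youth + elderly) / working-age × 100
73.8 = (19,069 + E) / 29,274 × 100
⇒ 2,540

Aged 65 and over: 2,540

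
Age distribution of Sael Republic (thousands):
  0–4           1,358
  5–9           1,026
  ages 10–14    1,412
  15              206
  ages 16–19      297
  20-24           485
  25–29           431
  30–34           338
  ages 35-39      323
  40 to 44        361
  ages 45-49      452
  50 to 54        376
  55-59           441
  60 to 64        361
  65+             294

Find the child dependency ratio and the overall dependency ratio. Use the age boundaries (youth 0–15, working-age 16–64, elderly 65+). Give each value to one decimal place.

Youth dependency ratio: 103.5
Total dependency ratio: 111.2

0–15: 1,358 + 1,026 + 1,412 + 206 = 4,002
16–64: 297 + 485 + 431 + 338 + 323 + 361 + 452 + 376 + 441 + 361 = 3,865
65+: 294
Youth dependency ratio = 4,002 / 3,865 × 100 = 103.5
Total dependency ratio = (4,002 + 294) / 3,865 × 100 = 4,296 / 3,865 × 100 = 111.2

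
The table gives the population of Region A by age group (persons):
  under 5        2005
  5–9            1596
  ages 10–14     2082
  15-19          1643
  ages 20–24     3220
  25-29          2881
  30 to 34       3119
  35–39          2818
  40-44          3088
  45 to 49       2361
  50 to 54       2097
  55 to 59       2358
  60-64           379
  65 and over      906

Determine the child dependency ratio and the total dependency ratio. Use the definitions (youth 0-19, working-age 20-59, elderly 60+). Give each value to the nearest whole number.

0–19: 2005 + 1596 + 2082 + 1643 = 7326
20–59: 3220 + 2881 + 3119 + 2818 + 3088 + 2361 + 2097 + 2358 = 21942
60+: 379 + 906 = 1285
Youth dependency ratio = 7326 / 21942 × 100 = 33
Total dependency ratio = (7326 + 1285) / 21942 × 100 = 8611 / 21942 × 100 = 39

Youth dependency ratio: 33
Total dependency ratio: 39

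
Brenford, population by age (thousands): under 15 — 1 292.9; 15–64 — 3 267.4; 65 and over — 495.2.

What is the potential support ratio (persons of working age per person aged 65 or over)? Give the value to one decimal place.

Potential support ratio: 6.6

Potential support ratio = 3 267.4 / 495.2 = 6.6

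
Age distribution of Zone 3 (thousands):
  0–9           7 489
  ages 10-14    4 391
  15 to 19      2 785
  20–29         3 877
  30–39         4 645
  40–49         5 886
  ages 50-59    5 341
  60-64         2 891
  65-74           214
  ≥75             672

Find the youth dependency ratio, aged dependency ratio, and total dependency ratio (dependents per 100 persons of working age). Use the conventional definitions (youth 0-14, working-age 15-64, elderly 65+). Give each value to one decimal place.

Youth dependency ratio: 46.7
Old-age dependency ratio: 3.5
Total dependency ratio: 50.2

0–14: 7 489 + 4 391 = 11 880
15–64: 2 785 + 3 877 + 4 645 + 5 886 + 5 341 + 2 891 = 25 425
65+: 214 + 672 = 886
Youth dependency ratio = 11 880 / 25 425 × 100 = 46.7
Old-age dependency ratio = 886 / 25 425 × 100 = 3.5
Total dependency ratio = (11 880 + 886) / 25 425 × 100 = 12 766 / 25 425 × 100 = 50.2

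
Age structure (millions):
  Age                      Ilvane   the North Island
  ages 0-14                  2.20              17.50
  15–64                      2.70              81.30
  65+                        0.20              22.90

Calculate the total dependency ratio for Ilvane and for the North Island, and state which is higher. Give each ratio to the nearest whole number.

Ilvane: (2.20 + 0.20) / 2.70 × 100 = 2.40 / 2.70 × 100 = 89
the North Island: (17.50 + 22.90) / 81.30 × 100 = 40.40 / 81.30 × 100 = 50

Ilvane: 89
the North Island: 50
Higher: Ilvane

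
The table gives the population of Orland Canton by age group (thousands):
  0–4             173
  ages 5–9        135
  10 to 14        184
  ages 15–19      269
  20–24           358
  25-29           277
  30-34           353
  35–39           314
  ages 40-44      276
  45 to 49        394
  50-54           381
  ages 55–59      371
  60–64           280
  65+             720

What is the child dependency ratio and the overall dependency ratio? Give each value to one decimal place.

Youth dependency ratio: 15.0
Total dependency ratio: 37.0

0–14: 173 + 135 + 184 = 492
15–64: 269 + 358 + 277 + 353 + 314 + 276 + 394 + 381 + 371 + 280 = 3273
65+: 720
Youth dependency ratio = 492 / 3273 × 100 = 15.0
Total dependency ratio = (492 + 720) / 3273 × 100 = 1212 / 3273 × 100 = 37.0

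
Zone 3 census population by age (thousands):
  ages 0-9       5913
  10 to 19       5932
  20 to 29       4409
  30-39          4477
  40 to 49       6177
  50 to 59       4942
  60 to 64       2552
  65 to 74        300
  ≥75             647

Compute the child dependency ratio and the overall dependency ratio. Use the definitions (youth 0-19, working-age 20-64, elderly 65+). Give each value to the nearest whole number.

Youth dependency ratio: 53
Total dependency ratio: 57

0–19: 5913 + 5932 = 11845
20–64: 4409 + 4477 + 6177 + 4942 + 2552 = 22557
65+: 300 + 647 = 947
Youth dependency ratio = 11845 / 22557 × 100 = 53
Total dependency ratio = (11845 + 947) / 22557 × 100 = 12792 / 22557 × 100 = 57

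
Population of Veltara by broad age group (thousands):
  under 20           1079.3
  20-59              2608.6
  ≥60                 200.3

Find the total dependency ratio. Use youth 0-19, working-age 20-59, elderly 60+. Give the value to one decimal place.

Total dependency ratio = (1079.3 + 200.3) / 2608.6 × 100 = 1279.6 / 2608.6 × 100 = 49.1

Total dependency ratio: 49.1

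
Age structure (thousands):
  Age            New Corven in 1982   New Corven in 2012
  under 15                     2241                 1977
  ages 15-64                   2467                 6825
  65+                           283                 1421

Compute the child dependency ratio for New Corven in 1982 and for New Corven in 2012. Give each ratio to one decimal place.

New Corven in 1982: 2241 / 2467 × 100 = 90.8
New Corven in 2012: 1977 / 6825 × 100 = 29.0

New Corven in 1982: 90.8
New Corven in 2012: 29.0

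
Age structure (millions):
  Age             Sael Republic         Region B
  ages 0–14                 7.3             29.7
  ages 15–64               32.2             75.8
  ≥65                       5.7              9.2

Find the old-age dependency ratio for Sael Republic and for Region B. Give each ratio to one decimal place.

Sael Republic: 17.7
Region B: 12.1

Sael Republic: 5.7 / 32.2 × 100 = 17.7
Region B: 9.2 / 75.8 × 100 = 12.1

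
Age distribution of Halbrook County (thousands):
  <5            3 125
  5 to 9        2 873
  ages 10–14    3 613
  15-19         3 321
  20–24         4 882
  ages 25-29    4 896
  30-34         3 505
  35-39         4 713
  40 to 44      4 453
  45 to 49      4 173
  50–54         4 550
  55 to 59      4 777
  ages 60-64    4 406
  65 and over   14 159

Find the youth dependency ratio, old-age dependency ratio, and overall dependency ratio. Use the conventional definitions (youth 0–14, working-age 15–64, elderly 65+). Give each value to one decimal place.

0–14: 3 125 + 2 873 + 3 613 = 9 611
15–64: 3 321 + 4 882 + 4 896 + 3 505 + 4 713 + 4 453 + 4 173 + 4 550 + 4 777 + 4 406 = 43 676
65+: 14 159
Youth dependency ratio = 9 611 / 43 676 × 100 = 22.0
Old-age dependency ratio = 14 159 / 43 676 × 100 = 32.4
Total dependency ratio = (9 611 + 14 159) / 43 676 × 100 = 23 770 / 43 676 × 100 = 54.4

Youth dependency ratio: 22.0
Old-age dependency ratio: 32.4
Total dependency ratio: 54.4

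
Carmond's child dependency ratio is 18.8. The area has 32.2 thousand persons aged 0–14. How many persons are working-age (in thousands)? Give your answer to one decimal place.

Youth dependency ratio = youth / working-age × 100
18.8 = 32.2 / W × 100
⇒ 171.3

Working-age: 171.3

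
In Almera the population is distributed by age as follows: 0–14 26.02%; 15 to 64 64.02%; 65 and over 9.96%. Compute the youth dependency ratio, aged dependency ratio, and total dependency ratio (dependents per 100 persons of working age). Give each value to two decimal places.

Youth dependency ratio = 26.02 / 64.02 × 100 = 40.64
Old-age dependency ratio = 9.96 / 64.02 × 100 = 15.56
Total dependency ratio = (26.02 + 9.96) / 64.02 × 100 = 35.98 / 64.02 × 100 = 56.20

Youth dependency ratio: 40.64
Old-age dependency ratio: 15.56
Total dependency ratio: 56.20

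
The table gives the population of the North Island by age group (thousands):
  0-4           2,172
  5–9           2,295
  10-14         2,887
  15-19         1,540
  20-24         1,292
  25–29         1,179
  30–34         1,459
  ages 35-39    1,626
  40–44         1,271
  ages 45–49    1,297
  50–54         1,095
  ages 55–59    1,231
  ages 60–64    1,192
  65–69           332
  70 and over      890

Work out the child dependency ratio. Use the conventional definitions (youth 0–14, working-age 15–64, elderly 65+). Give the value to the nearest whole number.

0–14: 2,172 + 2,295 + 2,887 = 7,354
15–64: 1,540 + 1,292 + 1,179 + 1,459 + 1,626 + 1,271 + 1,297 + 1,095 + 1,231 + 1,192 = 13,182
65+: 332 + 890 = 1,222
Youth dependency ratio = 7,354 / 13,182 × 100 = 56

Youth dependency ratio: 56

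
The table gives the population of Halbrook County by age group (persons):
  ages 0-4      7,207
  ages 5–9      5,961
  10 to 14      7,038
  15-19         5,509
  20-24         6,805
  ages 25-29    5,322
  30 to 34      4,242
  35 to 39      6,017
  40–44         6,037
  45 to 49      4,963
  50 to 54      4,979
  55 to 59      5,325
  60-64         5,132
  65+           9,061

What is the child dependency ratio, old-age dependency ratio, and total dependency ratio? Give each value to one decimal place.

0–14: 7,207 + 5,961 + 7,038 = 20,206
15–64: 5,509 + 6,805 + 5,322 + 4,242 + 6,017 + 6,037 + 4,963 + 4,979 + 5,325 + 5,132 = 54,331
65+: 9,061
Youth dependency ratio = 20,206 / 54,331 × 100 = 37.2
Old-age dependency ratio = 9,061 / 54,331 × 100 = 16.7
Total dependency ratio = (20,206 + 9,061) / 54,331 × 100 = 29,267 / 54,331 × 100 = 53.9

Youth dependency ratio: 37.2
Old-age dependency ratio: 16.7
Total dependency ratio: 53.9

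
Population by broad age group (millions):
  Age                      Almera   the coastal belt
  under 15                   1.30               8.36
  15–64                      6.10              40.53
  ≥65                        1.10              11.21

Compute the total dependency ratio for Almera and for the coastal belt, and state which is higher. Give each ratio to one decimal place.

Almera: (1.30 + 1.10) / 6.10 × 100 = 2.40 / 6.10 × 100 = 39.3
the coastal belt: (8.36 + 11.21) / 40.53 × 100 = 19.57 / 40.53 × 100 = 48.3

Almera: 39.3
the coastal belt: 48.3
Higher: the coastal belt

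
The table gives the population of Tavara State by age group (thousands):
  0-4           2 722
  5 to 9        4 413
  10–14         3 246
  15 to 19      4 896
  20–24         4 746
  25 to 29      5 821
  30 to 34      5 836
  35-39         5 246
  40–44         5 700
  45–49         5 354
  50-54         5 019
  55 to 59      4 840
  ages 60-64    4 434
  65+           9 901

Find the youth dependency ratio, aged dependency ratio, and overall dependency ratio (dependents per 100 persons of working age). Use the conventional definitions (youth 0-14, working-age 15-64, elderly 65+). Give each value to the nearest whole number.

0–14: 2 722 + 4 413 + 3 246 = 10 381
15–64: 4 896 + 4 746 + 5 821 + 5 836 + 5 246 + 5 700 + 5 354 + 5 019 + 4 840 + 4 434 = 51 892
65+: 9 901
Youth dependency ratio = 10 381 / 51 892 × 100 = 20
Old-age dependency ratio = 9 901 / 51 892 × 100 = 19
Total dependency ratio = (10 381 + 9 901) / 51 892 × 100 = 20 282 / 51 892 × 100 = 39

Youth dependency ratio: 20
Old-age dependency ratio: 19
Total dependency ratio: 39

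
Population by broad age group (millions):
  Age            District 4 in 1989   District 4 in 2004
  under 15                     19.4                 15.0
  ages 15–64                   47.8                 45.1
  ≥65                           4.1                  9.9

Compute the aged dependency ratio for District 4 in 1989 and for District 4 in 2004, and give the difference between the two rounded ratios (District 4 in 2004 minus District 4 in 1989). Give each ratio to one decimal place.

District 4 in 1989: 4.1 / 47.8 × 100 = 8.6
District 4 in 2004: 9.9 / 45.1 × 100 = 22.0

District 4 in 1989: 8.6
District 4 in 2004: 22.0
Difference: +13.4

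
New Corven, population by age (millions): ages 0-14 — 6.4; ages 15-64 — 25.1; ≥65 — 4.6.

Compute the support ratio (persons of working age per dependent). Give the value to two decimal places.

Support ratio: 2.28

Support ratio = 25.1 / (6.4 + 4.6) = 25.1 / 11.0 = 2.28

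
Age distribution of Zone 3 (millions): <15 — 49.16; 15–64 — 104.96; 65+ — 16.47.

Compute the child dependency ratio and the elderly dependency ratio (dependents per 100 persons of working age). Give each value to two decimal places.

Youth dependency ratio = 49.16 / 104.96 × 100 = 46.84
Old-age dependency ratio = 16.47 / 104.96 × 100 = 15.69

Youth dependency ratio: 46.84
Old-age dependency ratio: 15.69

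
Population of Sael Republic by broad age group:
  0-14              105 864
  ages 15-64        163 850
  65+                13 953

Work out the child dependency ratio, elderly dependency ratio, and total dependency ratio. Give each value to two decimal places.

Youth dependency ratio = 105 864 / 163 850 × 100 = 64.61
Old-age dependency ratio = 13 953 / 163 850 × 100 = 8.52
Total dependency ratio = (105 864 + 13 953) / 163 850 × 100 = 119 817 / 163 850 × 100 = 73.13

Youth dependency ratio: 64.61
Old-age dependency ratio: 8.52
Total dependency ratio: 73.13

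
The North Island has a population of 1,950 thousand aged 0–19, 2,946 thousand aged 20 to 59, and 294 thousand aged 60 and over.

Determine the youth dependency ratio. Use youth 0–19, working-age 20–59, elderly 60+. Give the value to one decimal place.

Youth dependency ratio = 1,950 / 2,946 × 100 = 66.2

Youth dependency ratio: 66.2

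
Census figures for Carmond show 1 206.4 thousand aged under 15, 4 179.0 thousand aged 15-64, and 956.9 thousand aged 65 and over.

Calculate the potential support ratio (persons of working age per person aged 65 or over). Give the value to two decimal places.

Potential support ratio: 4.37

Potential support ratio = 4 179.0 / 956.9 = 4.37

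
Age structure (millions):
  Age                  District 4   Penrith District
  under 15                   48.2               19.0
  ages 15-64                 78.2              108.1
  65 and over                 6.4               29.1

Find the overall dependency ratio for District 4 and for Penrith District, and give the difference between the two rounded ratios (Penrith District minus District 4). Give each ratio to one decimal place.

District 4: 69.8
Penrith District: 44.5
Difference: -25.3

District 4: (48.2 + 6.4) / 78.2 × 100 = 54.6 / 78.2 × 100 = 69.8
Penrith District: (19.0 + 29.1) / 108.1 × 100 = 48.1 / 108.1 × 100 = 44.5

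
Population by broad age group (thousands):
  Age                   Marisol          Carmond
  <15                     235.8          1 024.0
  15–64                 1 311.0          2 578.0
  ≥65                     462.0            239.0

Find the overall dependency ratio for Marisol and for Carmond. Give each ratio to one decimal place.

Marisol: (235.8 + 462.0) / 1 311.0 × 100 = 697.8 / 1 311.0 × 100 = 53.2
Carmond: (1 024.0 + 239.0) / 2 578.0 × 100 = 1 263.0 / 2 578.0 × 100 = 49.0

Marisol: 53.2
Carmond: 49.0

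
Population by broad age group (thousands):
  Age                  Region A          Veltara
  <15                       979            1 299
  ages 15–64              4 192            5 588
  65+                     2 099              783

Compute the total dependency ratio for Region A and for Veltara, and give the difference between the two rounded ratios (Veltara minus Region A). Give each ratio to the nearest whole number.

Region A: 73
Veltara: 37
Difference: -36

Region A: (979 + 2 099) / 4 192 × 100 = 3 078 / 4 192 × 100 = 73
Veltara: (1 299 + 783) / 5 588 × 100 = 2 082 / 5 588 × 100 = 37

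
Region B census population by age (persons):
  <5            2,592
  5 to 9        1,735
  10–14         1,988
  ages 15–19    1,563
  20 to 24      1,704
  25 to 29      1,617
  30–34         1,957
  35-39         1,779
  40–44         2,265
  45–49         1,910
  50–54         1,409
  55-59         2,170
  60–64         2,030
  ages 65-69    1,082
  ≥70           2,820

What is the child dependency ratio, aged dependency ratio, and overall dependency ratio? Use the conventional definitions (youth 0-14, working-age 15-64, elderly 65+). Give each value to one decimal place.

Youth dependency ratio: 34.3
Old-age dependency ratio: 21.2
Total dependency ratio: 55.5

0–14: 2,592 + 1,735 + 1,988 = 6,315
15–64: 1,563 + 1,704 + 1,617 + 1,957 + 1,779 + 2,265 + 1,910 + 1,409 + 2,170 + 2,030 = 18,404
65+: 1,082 + 2,820 = 3,902
Youth dependency ratio = 6,315 / 18,404 × 100 = 34.3
Old-age dependency ratio = 3,902 / 18,404 × 100 = 21.2
Total dependency ratio = (6,315 + 3,902) / 18,404 × 100 = 10,217 / 18,404 × 100 = 55.5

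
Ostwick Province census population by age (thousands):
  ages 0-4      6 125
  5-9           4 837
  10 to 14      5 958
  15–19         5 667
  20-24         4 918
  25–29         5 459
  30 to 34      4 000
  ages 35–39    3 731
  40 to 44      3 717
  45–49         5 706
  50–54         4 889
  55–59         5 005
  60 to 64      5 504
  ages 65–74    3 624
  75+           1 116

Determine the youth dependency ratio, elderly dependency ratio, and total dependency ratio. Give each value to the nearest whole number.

0–14: 6 125 + 4 837 + 5 958 = 16 920
15–64: 5 667 + 4 918 + 5 459 + 4 000 + 3 731 + 3 717 + 5 706 + 4 889 + 5 005 + 5 504 = 48 596
65+: 3 624 + 1 116 = 4 740
Youth dependency ratio = 16 920 / 48 596 × 100 = 35
Old-age dependency ratio = 4 740 / 48 596 × 100 = 10
Total dependency ratio = (16 920 + 4 740) / 48 596 × 100 = 21 660 / 48 596 × 100 = 45

Youth dependency ratio: 35
Old-age dependency ratio: 10
Total dependency ratio: 45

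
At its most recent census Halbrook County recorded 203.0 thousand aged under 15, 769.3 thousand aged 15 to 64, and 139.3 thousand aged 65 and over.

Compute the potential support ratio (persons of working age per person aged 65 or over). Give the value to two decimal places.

Potential support ratio: 5.52

Potential support ratio = 769.3 / 139.3 = 5.52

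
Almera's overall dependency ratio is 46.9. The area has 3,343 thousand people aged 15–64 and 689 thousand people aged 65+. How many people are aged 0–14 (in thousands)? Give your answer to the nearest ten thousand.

Total dependency ratio = (youth + elderly) / working-age × 100
46.9 = (Y + 689) / 3,343 × 100
⇒ 880

Aged 0–14: 880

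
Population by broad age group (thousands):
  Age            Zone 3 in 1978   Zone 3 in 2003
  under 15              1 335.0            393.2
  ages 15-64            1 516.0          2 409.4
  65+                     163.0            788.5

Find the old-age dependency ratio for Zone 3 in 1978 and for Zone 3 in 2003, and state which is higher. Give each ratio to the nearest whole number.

Zone 3 in 1978: 11
Zone 3 in 2003: 33
Higher: Zone 3 in 2003

Zone 3 in 1978: 163.0 / 1 516.0 × 100 = 11
Zone 3 in 2003: 788.5 / 2 409.4 × 100 = 33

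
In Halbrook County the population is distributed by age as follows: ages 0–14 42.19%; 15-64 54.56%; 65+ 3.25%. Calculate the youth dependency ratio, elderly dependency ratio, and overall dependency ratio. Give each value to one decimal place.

Youth dependency ratio = 42.19 / 54.56 × 100 = 77.3
Old-age dependency ratio = 3.25 / 54.56 × 100 = 6.0
Total dependency ratio = (42.19 + 3.25) / 54.56 × 100 = 45.44 / 54.56 × 100 = 83.3

Youth dependency ratio: 77.3
Old-age dependency ratio: 6.0
Total dependency ratio: 83.3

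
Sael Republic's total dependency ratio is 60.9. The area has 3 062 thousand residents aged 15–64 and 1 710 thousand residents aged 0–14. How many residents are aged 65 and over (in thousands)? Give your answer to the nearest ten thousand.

Total dependency ratio = (youth + elderly) / working-age × 100
60.9 = (1 710 + E) / 3 062 × 100
⇒ 150

Aged 65 and over: 150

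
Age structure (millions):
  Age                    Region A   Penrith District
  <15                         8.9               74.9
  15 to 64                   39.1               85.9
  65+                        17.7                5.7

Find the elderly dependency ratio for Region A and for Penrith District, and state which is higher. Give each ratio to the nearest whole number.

Region A: 45
Penrith District: 7
Higher: Region A

Region A: 17.7 / 39.1 × 100 = 45
Penrith District: 5.7 / 85.9 × 100 = 7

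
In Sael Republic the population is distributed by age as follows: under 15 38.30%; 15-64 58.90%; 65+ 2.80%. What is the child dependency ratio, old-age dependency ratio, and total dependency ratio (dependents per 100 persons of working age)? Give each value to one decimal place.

Youth dependency ratio: 65.0
Old-age dependency ratio: 4.8
Total dependency ratio: 69.8

Youth dependency ratio = 38.30 / 58.90 × 100 = 65.0
Old-age dependency ratio = 2.80 / 58.90 × 100 = 4.8
Total dependency ratio = (38.30 + 2.80) / 58.90 × 100 = 41.10 / 58.90 × 100 = 69.8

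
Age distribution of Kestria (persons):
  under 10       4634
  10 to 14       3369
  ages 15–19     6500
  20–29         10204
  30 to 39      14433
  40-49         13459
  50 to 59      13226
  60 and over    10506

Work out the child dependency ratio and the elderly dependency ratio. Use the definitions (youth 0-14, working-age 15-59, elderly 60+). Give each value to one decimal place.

0–14: 4634 + 3369 = 8003
15–59: 6500 + 10204 + 14433 + 13459 + 13226 = 57822
60+: 10506
Youth dependency ratio = 8003 / 57822 × 100 = 13.8
Old-age dependency ratio = 10506 / 57822 × 100 = 18.2

Youth dependency ratio: 13.8
Old-age dependency ratio: 18.2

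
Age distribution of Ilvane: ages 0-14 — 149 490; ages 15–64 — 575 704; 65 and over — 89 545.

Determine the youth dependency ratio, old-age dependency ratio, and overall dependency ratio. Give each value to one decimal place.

Youth dependency ratio = 149 490 / 575 704 × 100 = 26.0
Old-age dependency ratio = 89 545 / 575 704 × 100 = 15.6
Total dependency ratio = (149 490 + 89 545) / 575 704 × 100 = 239 035 / 575 704 × 100 = 41.5

Youth dependency ratio: 26.0
Old-age dependency ratio: 15.6
Total dependency ratio: 41.5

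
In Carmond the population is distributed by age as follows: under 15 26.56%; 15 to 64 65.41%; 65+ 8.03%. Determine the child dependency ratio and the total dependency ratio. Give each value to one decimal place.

Youth dependency ratio = 26.56 / 65.41 × 100 = 40.6
Total dependency ratio = (26.56 + 8.03) / 65.41 × 100 = 34.59 / 65.41 × 100 = 52.9

Youth dependency ratio: 40.6
Total dependency ratio: 52.9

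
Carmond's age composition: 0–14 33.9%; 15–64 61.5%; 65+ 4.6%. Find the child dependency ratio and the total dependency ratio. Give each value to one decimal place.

Youth dependency ratio: 55.1
Total dependency ratio: 62.6

Youth dependency ratio = 33.9 / 61.5 × 100 = 55.1
Total dependency ratio = (33.9 + 4.6) / 61.5 × 100 = 38.5 / 61.5 × 100 = 62.6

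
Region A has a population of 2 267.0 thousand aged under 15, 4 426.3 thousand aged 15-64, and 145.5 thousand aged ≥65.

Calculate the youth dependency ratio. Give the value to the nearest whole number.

Youth dependency ratio: 51

Youth dependency ratio = 2 267.0 / 4 426.3 × 100 = 51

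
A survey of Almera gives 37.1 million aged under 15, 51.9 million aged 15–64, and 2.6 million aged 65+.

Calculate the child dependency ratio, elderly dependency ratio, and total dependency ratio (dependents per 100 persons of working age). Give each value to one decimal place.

Youth dependency ratio: 71.5
Old-age dependency ratio: 5.0
Total dependency ratio: 76.5

Youth dependency ratio = 37.1 / 51.9 × 100 = 71.5
Old-age dependency ratio = 2.6 / 51.9 × 100 = 5.0
Total dependency ratio = (37.1 + 2.6) / 51.9 × 100 = 39.7 / 51.9 × 100 = 76.5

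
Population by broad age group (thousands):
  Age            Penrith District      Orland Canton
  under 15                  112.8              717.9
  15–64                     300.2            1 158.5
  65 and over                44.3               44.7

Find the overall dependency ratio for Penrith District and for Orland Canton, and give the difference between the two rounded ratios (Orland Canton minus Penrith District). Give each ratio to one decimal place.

Penrith District: (112.8 + 44.3) / 300.2 × 100 = 157.1 / 300.2 × 100 = 52.3
Orland Canton: (717.9 + 44.7) / 1 158.5 × 100 = 762.6 / 1 158.5 × 100 = 65.8

Penrith District: 52.3
Orland Canton: 65.8
Difference: +13.5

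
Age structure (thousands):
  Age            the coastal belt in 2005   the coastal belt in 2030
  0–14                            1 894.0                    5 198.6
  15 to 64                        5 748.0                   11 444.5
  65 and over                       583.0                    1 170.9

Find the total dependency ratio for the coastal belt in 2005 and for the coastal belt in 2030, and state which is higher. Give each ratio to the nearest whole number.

the coastal belt in 2005: (1 894.0 + 583.0) / 5 748.0 × 100 = 2 477.0 / 5 748.0 × 100 = 43
the coastal belt in 2030: (5 198.6 + 1 170.9) / 11 444.5 × 100 = 6 369.5 / 11 444.5 × 100 = 56

the coastal belt in 2005: 43
the coastal belt in 2030: 56
Higher: the coastal belt in 2030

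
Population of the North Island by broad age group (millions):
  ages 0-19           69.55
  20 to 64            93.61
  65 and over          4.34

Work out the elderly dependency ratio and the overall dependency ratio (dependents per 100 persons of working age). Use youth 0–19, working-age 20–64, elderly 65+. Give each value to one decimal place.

Old-age dependency ratio = 4.34 / 93.61 × 100 = 4.6
Total dependency ratio = (69.55 + 4.34) / 93.61 × 100 = 73.89 / 93.61 × 100 = 78.9

Old-age dependency ratio: 4.6
Total dependency ratio: 78.9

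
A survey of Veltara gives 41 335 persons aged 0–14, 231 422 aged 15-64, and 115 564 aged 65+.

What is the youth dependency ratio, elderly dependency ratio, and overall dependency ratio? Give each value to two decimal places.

Youth dependency ratio = 41 335 / 231 422 × 100 = 17.86
Old-age dependency ratio = 115 564 / 231 422 × 100 = 49.94
Total dependency ratio = (41 335 + 115 564) / 231 422 × 100 = 156 899 / 231 422 × 100 = 67.80

Youth dependency ratio: 17.86
Old-age dependency ratio: 49.94
Total dependency ratio: 67.80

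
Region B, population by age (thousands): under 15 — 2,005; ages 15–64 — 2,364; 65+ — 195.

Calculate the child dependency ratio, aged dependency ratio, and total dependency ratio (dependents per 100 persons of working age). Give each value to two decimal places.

Youth dependency ratio = 2,005 / 2,364 × 100 = 84.81
Old-age dependency ratio = 195 / 2,364 × 100 = 8.25
Total dependency ratio = (2,005 + 195) / 2,364 × 100 = 2,200 / 2,364 × 100 = 93.06

Youth dependency ratio: 84.81
Old-age dependency ratio: 8.25
Total dependency ratio: 93.06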